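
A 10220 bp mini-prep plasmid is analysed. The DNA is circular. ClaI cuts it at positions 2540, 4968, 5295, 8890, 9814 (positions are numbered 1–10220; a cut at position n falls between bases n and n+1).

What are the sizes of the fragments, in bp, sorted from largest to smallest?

3595, 2946, 2428, 924, 327 bp

Circular molecule, 5 cuts → 5 fragments:
  4968 − 2540 = 2428 bp
  5295 − 4968 = 327 bp
  8890 − 5295 = 3595 bp
  9814 − 8890 = 924 bp
  wrap: 10220 − 9814 + 2540 = 2946 bp
Sorted largest to smallest: 3595, 2946, 2428, 924, 327 bp.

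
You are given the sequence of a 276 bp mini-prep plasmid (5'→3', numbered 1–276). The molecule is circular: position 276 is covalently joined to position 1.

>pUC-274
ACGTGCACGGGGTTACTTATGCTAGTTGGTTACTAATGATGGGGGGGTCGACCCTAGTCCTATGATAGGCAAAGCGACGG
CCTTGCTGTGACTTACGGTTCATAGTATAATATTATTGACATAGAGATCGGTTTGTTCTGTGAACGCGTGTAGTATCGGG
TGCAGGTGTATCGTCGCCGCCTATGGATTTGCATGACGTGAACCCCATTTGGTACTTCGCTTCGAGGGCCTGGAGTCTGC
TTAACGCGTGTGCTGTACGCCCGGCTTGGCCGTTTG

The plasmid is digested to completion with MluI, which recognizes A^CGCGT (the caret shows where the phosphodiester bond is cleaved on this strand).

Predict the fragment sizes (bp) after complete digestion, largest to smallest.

176, 100 bp

MluI sites (ACGCGT) start at positions 144, 244.
MluI cuts after the first base of each site, so after positions 144, 244.
Circular molecule, 2 cuts → 2 fragments:
  145–244 → 100 bp
  245–276 then 1–144 → 32 + 144 = 176 bp
Sorted largest to smallest: 176, 100 bp.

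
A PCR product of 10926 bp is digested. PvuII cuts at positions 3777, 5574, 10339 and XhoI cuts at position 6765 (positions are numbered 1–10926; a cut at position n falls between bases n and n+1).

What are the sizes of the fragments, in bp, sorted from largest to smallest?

3777, 3574, 1797, 1191, 587 bp

Combined cut positions (sorted): 3777, 5574, 6765, 10339.
Linear molecule, 4 cuts → 5 fragments:
  3777 − 0 = 3777 bp
  5574 − 3777 = 1797 bp
  6765 − 5574 = 1191 bp
  10339 − 6765 = 3574 bp
  10926 − 10339 = 587 bp
Sorted largest to smallest: 3777, 3574, 1797, 1191, 587 bp.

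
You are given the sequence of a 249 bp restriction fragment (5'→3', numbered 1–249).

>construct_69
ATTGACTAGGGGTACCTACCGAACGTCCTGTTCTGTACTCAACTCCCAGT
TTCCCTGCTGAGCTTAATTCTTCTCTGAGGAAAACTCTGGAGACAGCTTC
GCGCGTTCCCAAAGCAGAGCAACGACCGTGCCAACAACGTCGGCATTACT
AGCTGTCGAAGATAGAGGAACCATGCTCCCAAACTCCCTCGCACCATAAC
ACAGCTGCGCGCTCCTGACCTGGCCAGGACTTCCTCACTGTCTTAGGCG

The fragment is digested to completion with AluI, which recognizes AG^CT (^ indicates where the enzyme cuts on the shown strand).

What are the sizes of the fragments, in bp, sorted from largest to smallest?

AluI sites (AGCT) start at positions 61, 95, 151, 203.
AluI cuts after base 2 of each site, so after positions 62, 96, 152, 204.
Linear molecule, 4 cuts → 5 fragments:
  1–62 → 62 bp
  63–96 → 34 bp
  97–152 → 56 bp
  153–204 → 52 bp
  205–249 → 45 bp
Sorted largest to smallest: 62, 56, 52, 45, 34 bp.

62, 56, 52, 45, 34 bp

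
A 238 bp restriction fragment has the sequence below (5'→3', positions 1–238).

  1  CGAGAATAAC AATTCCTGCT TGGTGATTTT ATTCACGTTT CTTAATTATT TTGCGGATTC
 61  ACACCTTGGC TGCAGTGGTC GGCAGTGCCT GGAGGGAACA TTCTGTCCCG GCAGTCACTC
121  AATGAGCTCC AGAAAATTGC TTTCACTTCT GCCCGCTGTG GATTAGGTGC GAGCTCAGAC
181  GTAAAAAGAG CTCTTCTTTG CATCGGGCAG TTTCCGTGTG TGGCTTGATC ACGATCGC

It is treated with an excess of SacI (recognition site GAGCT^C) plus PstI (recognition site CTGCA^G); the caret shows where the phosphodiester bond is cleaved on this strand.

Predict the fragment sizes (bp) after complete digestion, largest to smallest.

74, 54, 47, 46, 17 bp

SacI sites (GAGCTC) start at positions 124, 171, 188.
SacI cuts after base 5 of each site (before the last base), so after positions 128, 175, 192.
The PstI site (CTGCAG) starts at position 70.
PstI cuts after base 5 of each site (before the last base), so after position 74.
Combined cut positions: 74, 128, 175, 192.
Linear molecule, 4 cuts → 5 fragments:
  1–74 → 74 bp
  75–128 → 54 bp
  129–175 → 47 bp
  176–192 → 17 bp
  193–238 → 46 bp
Sorted largest to smallest: 74, 54, 47, 46, 17 bp.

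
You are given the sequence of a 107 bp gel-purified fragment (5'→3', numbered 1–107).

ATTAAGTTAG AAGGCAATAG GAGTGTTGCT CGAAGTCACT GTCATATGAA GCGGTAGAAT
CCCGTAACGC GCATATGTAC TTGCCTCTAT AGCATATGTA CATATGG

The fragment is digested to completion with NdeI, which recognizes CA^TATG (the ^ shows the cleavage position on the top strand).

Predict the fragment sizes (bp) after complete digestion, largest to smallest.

NdeI sites (CATATG) start at positions 43, 72, 93, 101.
NdeI cuts after base 2 of each site, so after positions 44, 73, 94, 102.
Linear molecule, 4 cuts → 5 fragments:
  1–44 → 44 bp
  45–73 → 29 bp
  74–94 → 21 bp
  95–102 → 8 bp
  103–107 → 5 bp
Sorted largest to smallest: 44, 29, 21, 8, 5 bp.

44, 29, 21, 8, 5 bp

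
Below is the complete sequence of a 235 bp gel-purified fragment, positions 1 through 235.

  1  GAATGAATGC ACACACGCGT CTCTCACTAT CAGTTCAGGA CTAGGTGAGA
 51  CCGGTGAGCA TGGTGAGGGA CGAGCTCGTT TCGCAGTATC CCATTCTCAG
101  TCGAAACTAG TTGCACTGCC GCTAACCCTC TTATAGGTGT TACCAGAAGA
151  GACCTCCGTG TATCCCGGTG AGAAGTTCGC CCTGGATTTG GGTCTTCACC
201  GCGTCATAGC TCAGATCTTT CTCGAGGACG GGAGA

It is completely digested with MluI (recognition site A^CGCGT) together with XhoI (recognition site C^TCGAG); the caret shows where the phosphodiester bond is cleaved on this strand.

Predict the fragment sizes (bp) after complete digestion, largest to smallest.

206, 15, 14 bp

The MluI site (ACGCGT) starts at position 15.
MluI cuts after the first base of each site, so after position 15.
The XhoI site (CTCGAG) starts at position 221.
XhoI cuts after the first base of each site, so after position 221.
Combined cut positions: 15, 221.
Linear molecule, 2 cuts → 3 fragments:
  1–15 → 15 bp
  16–221 → 206 bp
  222–235 → 14 bp
Sorted largest to smallest: 206, 15, 14 bp.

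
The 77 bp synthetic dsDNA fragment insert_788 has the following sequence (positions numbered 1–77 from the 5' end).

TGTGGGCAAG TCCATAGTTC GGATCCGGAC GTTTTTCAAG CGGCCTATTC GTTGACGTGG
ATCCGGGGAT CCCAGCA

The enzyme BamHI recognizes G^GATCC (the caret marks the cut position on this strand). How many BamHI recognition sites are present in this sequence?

GGATCC occurs starting at positions 21, 59, 67.
BamHI cuts at 3 sites.

3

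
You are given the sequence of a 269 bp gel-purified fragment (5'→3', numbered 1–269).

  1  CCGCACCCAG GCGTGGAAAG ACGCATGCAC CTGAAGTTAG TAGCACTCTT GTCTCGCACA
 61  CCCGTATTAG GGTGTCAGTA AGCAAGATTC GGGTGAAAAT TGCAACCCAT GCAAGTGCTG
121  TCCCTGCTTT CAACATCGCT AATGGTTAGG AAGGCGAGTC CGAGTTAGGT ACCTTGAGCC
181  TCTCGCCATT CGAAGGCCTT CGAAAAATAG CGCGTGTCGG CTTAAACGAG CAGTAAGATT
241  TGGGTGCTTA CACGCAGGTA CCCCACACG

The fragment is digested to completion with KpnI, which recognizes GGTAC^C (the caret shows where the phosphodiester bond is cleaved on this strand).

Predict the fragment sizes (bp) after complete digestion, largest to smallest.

KpnI sites (GGTACC) start at positions 168, 257.
KpnI cuts after base 5 of each site (before the last base), so after positions 172, 261.
Linear molecule, 2 cuts → 3 fragments:
  1–172 → 172 bp
  173–261 → 89 bp
  262–269 → 8 bp
Sorted largest to smallest: 172, 89, 8 bp.

172, 89, 8 bp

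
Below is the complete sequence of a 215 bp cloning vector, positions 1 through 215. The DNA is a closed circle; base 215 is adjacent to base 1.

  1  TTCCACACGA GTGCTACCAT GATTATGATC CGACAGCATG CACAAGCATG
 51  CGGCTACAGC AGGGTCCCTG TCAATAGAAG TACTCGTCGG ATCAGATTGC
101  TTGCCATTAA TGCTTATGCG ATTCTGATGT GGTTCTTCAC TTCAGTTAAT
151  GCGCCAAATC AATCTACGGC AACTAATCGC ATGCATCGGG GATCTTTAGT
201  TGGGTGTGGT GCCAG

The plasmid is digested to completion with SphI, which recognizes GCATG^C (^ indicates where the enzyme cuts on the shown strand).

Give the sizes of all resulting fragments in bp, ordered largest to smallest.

SphI sites (GCATGC) start at positions 36, 46, 179.
SphI cuts after base 5 of each site (before the last base), so after positions 40, 50, 183.
Circular molecule, 3 cuts → 3 fragments:
  41–50 → 10 bp
  51–183 → 133 bp
  184–215 then 1–40 → 32 + 40 = 72 bp
Sorted largest to smallest: 133, 72, 10 bp.

133, 72, 10 bp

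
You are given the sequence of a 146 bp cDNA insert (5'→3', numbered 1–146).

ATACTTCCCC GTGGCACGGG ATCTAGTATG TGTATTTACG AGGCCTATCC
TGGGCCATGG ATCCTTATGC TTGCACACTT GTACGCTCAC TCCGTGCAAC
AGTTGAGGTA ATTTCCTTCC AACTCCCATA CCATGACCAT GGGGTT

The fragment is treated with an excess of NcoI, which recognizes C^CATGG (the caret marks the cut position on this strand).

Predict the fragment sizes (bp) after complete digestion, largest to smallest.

82, 55, 9 bp

NcoI sites (CCATGG) start at positions 55, 137.
NcoI cuts after the first base of each site, so after positions 55, 137.
Linear molecule, 2 cuts → 3 fragments:
  1–55 → 55 bp
  56–137 → 82 bp
  138–146 → 9 bp
Sorted largest to smallest: 82, 55, 9 bp.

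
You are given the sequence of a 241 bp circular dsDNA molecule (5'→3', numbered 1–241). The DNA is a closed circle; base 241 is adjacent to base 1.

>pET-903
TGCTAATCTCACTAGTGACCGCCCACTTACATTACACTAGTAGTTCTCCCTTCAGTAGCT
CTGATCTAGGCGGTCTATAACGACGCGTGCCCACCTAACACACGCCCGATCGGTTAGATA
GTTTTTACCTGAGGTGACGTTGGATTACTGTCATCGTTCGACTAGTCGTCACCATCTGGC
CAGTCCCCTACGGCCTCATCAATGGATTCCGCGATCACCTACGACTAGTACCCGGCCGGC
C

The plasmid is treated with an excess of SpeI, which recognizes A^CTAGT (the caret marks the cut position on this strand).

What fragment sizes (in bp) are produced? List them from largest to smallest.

125, 63, 28, 25 bp

SpeI sites (ACTAGT) start at positions 11, 36, 161, 224.
SpeI cuts after the first base of each site, so after positions 11, 36, 161, 224.
Circular molecule, 4 cuts → 4 fragments:
  12–36 → 25 bp
  37–161 → 125 bp
  162–224 → 63 bp
  225–241 then 1–11 → 17 + 11 = 28 bp
Sorted largest to smallest: 125, 63, 28, 25 bp.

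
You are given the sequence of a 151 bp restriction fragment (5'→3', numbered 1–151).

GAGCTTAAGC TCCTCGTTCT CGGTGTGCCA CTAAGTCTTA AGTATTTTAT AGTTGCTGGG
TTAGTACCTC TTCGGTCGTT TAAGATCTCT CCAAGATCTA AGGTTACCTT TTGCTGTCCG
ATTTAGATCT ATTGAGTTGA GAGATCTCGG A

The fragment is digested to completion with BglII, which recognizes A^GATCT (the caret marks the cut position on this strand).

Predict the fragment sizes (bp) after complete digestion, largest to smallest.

BglII sites (AGATCT) start at positions 83, 94, 125, 142.
BglII cuts after the first base of each site, so after positions 83, 94, 125, 142.
Linear molecule, 4 cuts → 5 fragments:
  1–83 → 83 bp
  84–94 → 11 bp
  95–125 → 31 bp
  126–142 → 17 bp
  143–151 → 9 bp
Sorted largest to smallest: 83, 31, 17, 11, 9 bp.

83, 31, 17, 11, 9 bp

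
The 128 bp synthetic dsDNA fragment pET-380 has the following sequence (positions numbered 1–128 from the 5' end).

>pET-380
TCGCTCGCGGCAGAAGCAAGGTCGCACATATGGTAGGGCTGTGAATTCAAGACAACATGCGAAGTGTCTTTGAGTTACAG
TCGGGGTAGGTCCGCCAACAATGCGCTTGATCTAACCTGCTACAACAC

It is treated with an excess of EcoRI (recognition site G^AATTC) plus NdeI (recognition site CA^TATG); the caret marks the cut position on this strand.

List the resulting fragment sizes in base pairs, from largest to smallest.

85, 28, 15 bp

The EcoRI site (GAATTC) starts at position 43.
EcoRI cuts after the first base of each site, so after position 43.
The NdeI site (CATATG) starts at position 27.
NdeI cuts after base 2 of each site, so after position 28.
Combined cut positions: 28, 43.
Linear molecule, 2 cuts → 3 fragments:
  1–28 → 28 bp
  29–43 → 15 bp
  44–128 → 85 bp
Sorted largest to smallest: 85, 28, 15 bp.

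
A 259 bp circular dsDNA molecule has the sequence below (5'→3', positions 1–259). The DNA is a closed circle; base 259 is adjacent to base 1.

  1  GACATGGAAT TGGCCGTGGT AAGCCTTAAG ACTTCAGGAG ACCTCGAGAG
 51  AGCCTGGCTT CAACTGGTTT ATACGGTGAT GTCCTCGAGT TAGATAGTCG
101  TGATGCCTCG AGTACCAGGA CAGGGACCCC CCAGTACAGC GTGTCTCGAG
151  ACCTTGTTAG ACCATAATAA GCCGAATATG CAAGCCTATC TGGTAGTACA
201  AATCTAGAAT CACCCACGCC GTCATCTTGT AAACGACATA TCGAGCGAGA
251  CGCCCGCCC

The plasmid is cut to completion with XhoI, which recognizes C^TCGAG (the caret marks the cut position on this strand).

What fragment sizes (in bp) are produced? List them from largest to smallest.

157, 41, 38, 23 bp

XhoI sites (CTCGAG) start at positions 43, 84, 107, 145.
XhoI cuts after the first base of each site, so after positions 43, 84, 107, 145.
Circular molecule, 4 cuts → 4 fragments:
  44–84 → 41 bp
  85–107 → 23 bp
  108–145 → 38 bp
  146–259 then 1–43 → 114 + 43 = 157 bp
Sorted largest to smallest: 157, 41, 38, 23 bp.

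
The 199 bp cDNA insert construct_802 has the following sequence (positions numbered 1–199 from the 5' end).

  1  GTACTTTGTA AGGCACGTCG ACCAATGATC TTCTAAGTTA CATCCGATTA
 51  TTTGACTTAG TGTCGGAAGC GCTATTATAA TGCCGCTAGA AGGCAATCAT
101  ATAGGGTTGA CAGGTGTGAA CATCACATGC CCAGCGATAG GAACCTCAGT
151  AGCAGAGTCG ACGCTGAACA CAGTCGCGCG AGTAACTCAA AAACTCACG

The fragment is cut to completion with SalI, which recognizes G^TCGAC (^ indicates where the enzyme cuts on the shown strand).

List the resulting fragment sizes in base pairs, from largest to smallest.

140, 42, 17 bp

SalI sites (GTCGAC) start at positions 17, 157.
SalI cuts after the first base of each site, so after positions 17, 157.
Linear molecule, 2 cuts → 3 fragments:
  1–17 → 17 bp
  18–157 → 140 bp
  158–199 → 42 bp
Sorted largest to smallest: 140, 42, 17 bp.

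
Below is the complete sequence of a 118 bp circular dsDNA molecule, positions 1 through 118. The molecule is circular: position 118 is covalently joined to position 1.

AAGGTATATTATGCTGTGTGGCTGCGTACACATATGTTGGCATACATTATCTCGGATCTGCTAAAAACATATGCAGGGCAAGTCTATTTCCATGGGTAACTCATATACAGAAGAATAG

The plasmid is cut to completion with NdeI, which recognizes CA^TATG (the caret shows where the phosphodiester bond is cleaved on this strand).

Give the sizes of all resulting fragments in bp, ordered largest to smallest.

NdeI sites (CATATG) start at positions 31, 68.
NdeI cuts after base 2 of each site, so after positions 32, 69.
Circular molecule, 2 cuts → 2 fragments:
  33–69 → 37 bp
  70–118 then 1–32 → 49 + 32 = 81 bp
Sorted largest to smallest: 81, 37 bp.

81, 37 bp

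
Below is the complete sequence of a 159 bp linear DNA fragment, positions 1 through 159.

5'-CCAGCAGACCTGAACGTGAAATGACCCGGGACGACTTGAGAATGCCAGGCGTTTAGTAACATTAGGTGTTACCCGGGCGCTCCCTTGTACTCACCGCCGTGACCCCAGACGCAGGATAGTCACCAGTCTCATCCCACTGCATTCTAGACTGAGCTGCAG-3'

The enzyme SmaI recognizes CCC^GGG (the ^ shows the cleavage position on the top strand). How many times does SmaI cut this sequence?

2

CCCGGG occurs starting at positions 25, 72.
SmaI cuts at 2 sites.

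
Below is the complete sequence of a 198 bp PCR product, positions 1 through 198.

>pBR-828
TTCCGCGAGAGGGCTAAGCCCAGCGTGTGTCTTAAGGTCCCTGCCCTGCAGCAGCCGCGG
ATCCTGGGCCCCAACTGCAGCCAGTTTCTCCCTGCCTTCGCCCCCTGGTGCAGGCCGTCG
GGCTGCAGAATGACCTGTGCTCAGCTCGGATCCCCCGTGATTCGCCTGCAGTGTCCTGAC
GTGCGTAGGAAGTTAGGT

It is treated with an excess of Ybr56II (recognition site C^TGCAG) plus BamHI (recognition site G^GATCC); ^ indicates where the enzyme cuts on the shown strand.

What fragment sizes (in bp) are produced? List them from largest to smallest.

48, 46, 32, 25, 18, 16, 13 bp

Ybr56II sites (CTGCAG) start at positions 46, 75, 123, 166.
Ybr56II cuts after the first base of each site, so after positions 46, 75, 123, 166.
BamHI sites (GGATCC) start at positions 59, 148.
BamHI cuts after the first base of each site, so after positions 59, 148.
Combined cut positions: 46, 59, 75, 123, 148, 166.
Linear molecule, 6 cuts → 7 fragments:
  1–46 → 46 bp
  47–59 → 13 bp
  60–75 → 16 bp
  76–123 → 48 bp
  124–148 → 25 bp
  149–166 → 18 bp
  167–198 → 32 bp
Sorted largest to smallest: 48, 46, 32, 25, 18, 16, 13 bp.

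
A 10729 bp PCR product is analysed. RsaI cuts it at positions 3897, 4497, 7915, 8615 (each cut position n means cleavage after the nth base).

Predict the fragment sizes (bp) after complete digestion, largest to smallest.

Linear molecule, 4 cuts → 5 fragments:
  3897 − 0 = 3897 bp
  4497 − 3897 = 600 bp
  7915 − 4497 = 3418 bp
  8615 − 7915 = 700 bp
  10729 − 8615 = 2114 bp
Sorted largest to smallest: 3897, 3418, 2114, 700, 600 bp.

3897, 3418, 2114, 700, 600 bp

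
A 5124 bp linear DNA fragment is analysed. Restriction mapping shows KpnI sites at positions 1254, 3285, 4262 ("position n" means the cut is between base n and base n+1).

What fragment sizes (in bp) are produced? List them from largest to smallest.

2031, 1254, 977, 862 bp

Linear molecule, 3 cuts → 4 fragments:
  1254 − 0 = 1254 bp
  3285 − 1254 = 2031 bp
  4262 − 3285 = 977 bp
  5124 − 4262 = 862 bp
Sorted largest to smallest: 2031, 1254, 977, 862 bp.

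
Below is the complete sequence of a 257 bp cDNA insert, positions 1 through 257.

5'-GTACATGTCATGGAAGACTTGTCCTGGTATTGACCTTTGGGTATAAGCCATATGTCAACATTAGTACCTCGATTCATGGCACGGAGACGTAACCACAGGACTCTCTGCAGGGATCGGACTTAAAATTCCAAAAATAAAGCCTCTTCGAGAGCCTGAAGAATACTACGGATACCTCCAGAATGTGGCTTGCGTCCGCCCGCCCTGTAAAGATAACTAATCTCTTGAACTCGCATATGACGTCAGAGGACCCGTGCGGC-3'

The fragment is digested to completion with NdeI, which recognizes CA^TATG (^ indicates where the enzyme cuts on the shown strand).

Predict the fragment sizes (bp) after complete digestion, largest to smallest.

182, 50, 25 bp

NdeI sites (CATATG) start at positions 49, 231.
NdeI cuts after base 2 of each site, so after positions 50, 232.
Linear molecule, 2 cuts → 3 fragments:
  1–50 → 50 bp
  51–232 → 182 bp
  233–257 → 25 bp
Sorted largest to smallest: 182, 50, 25 bp.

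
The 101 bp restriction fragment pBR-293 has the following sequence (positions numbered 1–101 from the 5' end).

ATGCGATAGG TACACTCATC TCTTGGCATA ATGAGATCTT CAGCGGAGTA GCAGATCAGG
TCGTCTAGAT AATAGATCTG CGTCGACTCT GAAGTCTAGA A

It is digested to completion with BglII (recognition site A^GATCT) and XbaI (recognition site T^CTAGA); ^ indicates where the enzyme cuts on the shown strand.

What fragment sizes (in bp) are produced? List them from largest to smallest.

BglII sites (AGATCT) start at positions 34, 74.
BglII cuts after the first base of each site, so after positions 34, 74.
XbaI sites (TCTAGA) start at positions 64, 95.
XbaI cuts after the first base of each site, so after positions 64, 95.
Combined cut positions: 34, 64, 74, 95.
Linear molecule, 4 cuts → 5 fragments:
  1–34 → 34 bp
  35–64 → 30 bp
  65–74 → 10 bp
  75–95 → 21 bp
  96–101 → 6 bp
Sorted largest to smallest: 34, 30, 21, 10, 6 bp.

34, 30, 21, 10, 6 bp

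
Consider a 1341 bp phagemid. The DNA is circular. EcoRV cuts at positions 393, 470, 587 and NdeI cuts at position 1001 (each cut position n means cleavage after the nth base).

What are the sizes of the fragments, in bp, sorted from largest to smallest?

733, 414, 117, 77 bp

Combined cut positions (sorted): 393, 470, 587, 1001.
Circular molecule, 4 cuts → 4 fragments:
  470 − 393 = 77 bp
  587 − 470 = 117 bp
  1001 − 587 = 414 bp
  wrap: 1341 − 1001 + 393 = 733 bp
Sorted largest to smallest: 733, 414, 117, 77 bp.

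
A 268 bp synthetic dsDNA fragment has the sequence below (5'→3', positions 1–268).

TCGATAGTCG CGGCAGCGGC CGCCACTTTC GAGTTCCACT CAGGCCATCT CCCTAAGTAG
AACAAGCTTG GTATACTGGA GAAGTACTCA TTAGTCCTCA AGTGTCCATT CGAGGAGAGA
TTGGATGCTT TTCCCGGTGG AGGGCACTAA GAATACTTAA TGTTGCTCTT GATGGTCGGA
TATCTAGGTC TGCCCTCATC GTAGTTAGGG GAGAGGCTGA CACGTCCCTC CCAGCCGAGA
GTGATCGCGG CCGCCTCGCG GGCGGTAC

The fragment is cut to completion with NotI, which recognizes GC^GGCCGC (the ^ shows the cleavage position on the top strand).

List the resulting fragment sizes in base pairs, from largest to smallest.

231, 20, 17 bp

NotI sites (GCGGCCGC) start at positions 16, 247.
NotI cuts after base 2 of each site, so after positions 17, 248.
Linear molecule, 2 cuts → 3 fragments:
  1–17 → 17 bp
  18–248 → 231 bp
  249–268 → 20 bp
Sorted largest to smallest: 231, 20, 17 bp.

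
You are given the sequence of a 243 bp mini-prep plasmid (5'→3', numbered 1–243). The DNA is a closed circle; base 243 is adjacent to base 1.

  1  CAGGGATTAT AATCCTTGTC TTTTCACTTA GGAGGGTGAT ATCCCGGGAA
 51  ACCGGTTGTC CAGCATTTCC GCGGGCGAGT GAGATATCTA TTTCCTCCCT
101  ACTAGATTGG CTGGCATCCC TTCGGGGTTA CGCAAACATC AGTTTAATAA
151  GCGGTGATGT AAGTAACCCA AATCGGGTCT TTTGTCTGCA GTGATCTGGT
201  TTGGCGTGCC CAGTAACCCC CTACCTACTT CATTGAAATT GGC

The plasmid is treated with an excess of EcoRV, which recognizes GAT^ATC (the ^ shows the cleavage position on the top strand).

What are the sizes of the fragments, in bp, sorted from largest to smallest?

EcoRV sites (GATATC) start at positions 38, 83.
EcoRV cuts after base 3 of each site, so after positions 40, 85.
Circular molecule, 2 cuts → 2 fragments:
  41–85 → 45 bp
  86–243 then 1–40 → 158 + 40 = 198 bp
Sorted largest to smallest: 198, 45 bp.

198, 45 bp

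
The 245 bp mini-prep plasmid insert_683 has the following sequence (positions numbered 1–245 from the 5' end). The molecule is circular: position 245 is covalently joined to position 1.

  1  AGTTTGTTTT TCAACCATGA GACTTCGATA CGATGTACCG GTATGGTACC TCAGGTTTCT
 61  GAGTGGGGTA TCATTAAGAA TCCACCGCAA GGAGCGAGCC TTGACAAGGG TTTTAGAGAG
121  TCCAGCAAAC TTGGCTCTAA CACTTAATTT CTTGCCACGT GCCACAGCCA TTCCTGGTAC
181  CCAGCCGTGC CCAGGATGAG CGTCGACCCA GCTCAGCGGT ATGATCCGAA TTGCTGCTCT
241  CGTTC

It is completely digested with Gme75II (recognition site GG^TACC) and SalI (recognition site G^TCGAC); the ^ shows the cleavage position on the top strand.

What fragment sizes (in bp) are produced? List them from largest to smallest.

131, 89, 25 bp

Gme75II sites (GGTACC) start at positions 45, 176.
Gme75II cuts after base 2 of each site, so after positions 46, 177.
The SalI site (GTCGAC) starts at position 202.
SalI cuts after the first base of each site, so after position 202.
Combined cut positions: 46, 177, 202.
Circular molecule, 3 cuts → 3 fragments:
  47–177 → 131 bp
  178–202 → 25 bp
  203–245 then 1–46 → 43 + 46 = 89 bp
Sorted largest to smallest: 131, 89, 25 bp.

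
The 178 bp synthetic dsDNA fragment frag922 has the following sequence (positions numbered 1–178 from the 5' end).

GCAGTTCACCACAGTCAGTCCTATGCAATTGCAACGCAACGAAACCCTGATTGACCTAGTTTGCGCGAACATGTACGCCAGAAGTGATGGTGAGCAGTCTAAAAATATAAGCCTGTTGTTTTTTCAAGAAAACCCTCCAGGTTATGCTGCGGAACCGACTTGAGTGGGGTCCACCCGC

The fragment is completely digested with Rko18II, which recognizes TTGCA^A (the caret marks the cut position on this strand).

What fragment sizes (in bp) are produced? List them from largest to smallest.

The Rko18II site (TTGCAA) starts at position 29.
Rko18II cuts after base 5 of each site (before the last base), so after position 33.
Linear molecule, 1 cut → 2 fragments:
  1–33 → 33 bp
  34–178 → 145 bp
Sorted largest to smallest: 145, 33 bp.

145, 33 bp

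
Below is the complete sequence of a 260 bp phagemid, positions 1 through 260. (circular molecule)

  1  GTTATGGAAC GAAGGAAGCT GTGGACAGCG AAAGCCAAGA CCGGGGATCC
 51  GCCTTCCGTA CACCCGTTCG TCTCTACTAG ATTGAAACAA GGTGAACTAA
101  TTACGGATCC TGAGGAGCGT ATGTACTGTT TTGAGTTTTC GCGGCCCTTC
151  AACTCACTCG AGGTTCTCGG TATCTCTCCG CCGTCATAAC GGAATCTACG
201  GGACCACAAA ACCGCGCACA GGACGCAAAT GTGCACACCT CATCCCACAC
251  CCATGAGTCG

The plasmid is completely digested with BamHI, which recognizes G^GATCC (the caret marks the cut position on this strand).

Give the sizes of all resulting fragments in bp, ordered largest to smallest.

200, 60 bp

BamHI sites (GGATCC) start at positions 45, 105.
BamHI cuts after the first base of each site, so after positions 45, 105.
Circular molecule, 2 cuts → 2 fragments:
  46–105 → 60 bp
  106–260 then 1–45 → 155 + 45 = 200 bp
Sorted largest to smallest: 200, 60 bp.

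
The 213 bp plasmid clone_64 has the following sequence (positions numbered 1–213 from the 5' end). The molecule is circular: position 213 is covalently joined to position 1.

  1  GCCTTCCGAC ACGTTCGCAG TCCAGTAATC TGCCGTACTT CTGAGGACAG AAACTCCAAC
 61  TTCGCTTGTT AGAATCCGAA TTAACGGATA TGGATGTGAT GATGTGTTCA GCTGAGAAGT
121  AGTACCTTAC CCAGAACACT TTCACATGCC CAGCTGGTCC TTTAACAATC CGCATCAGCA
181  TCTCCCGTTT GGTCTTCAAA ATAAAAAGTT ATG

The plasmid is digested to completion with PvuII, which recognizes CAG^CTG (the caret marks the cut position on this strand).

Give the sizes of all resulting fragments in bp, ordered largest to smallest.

PvuII sites (CAGCTG) start at positions 109, 151.
PvuII cuts after base 3 of each site, so after positions 111, 153.
Circular molecule, 2 cuts → 2 fragments:
  112–153 → 42 bp
  154–213 then 1–111 → 60 + 111 = 171 bp
Sorted largest to smallest: 171, 42 bp.

171, 42 bp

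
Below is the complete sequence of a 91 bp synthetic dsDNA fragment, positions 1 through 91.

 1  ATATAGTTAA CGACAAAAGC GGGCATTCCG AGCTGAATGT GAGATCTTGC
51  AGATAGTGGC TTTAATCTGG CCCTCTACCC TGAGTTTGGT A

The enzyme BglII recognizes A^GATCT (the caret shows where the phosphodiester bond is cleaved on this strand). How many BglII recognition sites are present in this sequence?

AGATCT occurs starting at position 42.
BglII cuts at 1 site.

1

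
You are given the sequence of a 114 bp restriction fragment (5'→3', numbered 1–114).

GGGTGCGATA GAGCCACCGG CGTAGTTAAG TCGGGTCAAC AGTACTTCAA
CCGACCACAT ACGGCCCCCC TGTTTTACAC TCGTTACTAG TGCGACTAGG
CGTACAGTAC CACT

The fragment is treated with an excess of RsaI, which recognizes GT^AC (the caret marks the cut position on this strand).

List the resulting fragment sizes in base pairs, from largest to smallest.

60, 43, 6, 5 bp

RsaI sites (GTAC) start at positions 42, 102, 107.
RsaI cuts after base 2 of each site, so after positions 43, 103, 108.
Linear molecule, 3 cuts → 4 fragments:
  1–43 → 43 bp
  44–103 → 60 bp
  104–108 → 5 bp
  109–114 → 6 bp
Sorted largest to smallest: 60, 43, 6, 5 bp.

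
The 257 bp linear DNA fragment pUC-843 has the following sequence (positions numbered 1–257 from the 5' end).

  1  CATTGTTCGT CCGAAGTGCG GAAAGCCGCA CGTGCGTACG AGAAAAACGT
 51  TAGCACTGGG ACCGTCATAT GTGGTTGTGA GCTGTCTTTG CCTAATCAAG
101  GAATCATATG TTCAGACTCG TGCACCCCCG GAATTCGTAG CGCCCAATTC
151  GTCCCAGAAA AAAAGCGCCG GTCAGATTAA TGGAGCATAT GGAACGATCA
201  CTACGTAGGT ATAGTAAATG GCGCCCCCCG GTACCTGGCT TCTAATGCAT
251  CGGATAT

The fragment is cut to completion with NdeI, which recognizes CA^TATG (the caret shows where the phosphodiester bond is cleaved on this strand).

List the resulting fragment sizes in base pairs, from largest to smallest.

81, 70, 67, 39 bp

NdeI sites (CATATG) start at positions 66, 105, 186.
NdeI cuts after base 2 of each site, so after positions 67, 106, 187.
Linear molecule, 3 cuts → 4 fragments:
  1–67 → 67 bp
  68–106 → 39 bp
  107–187 → 81 bp
  188–257 → 70 bp
Sorted largest to smallest: 81, 70, 67, 39 bp.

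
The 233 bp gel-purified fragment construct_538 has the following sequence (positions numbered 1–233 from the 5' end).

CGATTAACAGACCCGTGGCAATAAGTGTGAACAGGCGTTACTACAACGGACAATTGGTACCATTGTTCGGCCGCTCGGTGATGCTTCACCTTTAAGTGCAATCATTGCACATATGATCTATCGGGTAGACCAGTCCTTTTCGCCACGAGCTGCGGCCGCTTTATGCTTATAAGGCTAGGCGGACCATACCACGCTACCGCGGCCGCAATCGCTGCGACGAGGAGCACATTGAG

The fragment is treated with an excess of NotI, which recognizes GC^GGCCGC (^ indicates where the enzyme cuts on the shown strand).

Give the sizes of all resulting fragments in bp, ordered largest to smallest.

153, 47, 33 bp

NotI sites (GCGGCCGC) start at positions 152, 199.
NotI cuts after base 2 of each site, so after positions 153, 200.
Linear molecule, 2 cuts → 3 fragments:
  1–153 → 153 bp
  154–200 → 47 bp
  201–233 → 33 bp
Sorted largest to smallest: 153, 47, 33 bp.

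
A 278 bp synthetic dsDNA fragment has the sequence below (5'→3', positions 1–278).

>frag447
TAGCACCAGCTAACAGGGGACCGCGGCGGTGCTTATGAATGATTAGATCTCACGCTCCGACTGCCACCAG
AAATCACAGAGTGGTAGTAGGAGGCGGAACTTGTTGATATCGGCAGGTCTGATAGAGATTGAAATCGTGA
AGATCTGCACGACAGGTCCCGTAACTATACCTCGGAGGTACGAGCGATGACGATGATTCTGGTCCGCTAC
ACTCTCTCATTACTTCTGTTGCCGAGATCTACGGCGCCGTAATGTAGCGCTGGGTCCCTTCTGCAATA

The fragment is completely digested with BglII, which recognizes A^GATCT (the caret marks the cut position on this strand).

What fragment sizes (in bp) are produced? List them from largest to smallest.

96, 94, 45, 43 bp

BglII sites (AGATCT) start at positions 45, 141, 235.
BglII cuts after the first base of each site, so after positions 45, 141, 235.
Linear molecule, 3 cuts → 4 fragments:
  1–45 → 45 bp
  46–141 → 96 bp
  142–235 → 94 bp
  236–278 → 43 bp
Sorted largest to smallest: 96, 94, 45, 43 bp.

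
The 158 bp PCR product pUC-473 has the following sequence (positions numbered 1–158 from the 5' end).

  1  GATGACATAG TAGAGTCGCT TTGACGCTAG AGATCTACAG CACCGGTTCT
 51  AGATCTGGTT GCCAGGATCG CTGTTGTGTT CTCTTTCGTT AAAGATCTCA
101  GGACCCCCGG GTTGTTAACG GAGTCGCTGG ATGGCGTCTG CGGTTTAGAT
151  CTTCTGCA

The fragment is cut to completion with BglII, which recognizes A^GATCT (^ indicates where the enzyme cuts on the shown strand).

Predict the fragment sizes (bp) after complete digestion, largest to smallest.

54, 42, 31, 20, 11 bp

BglII sites (AGATCT) start at positions 31, 51, 93, 147.
BglII cuts after the first base of each site, so after positions 31, 51, 93, 147.
Linear molecule, 4 cuts → 5 fragments:
  1–31 → 31 bp
  32–51 → 20 bp
  52–93 → 42 bp
  94–147 → 54 bp
  148–158 → 11 bp
Sorted largest to smallest: 54, 42, 31, 20, 11 bp.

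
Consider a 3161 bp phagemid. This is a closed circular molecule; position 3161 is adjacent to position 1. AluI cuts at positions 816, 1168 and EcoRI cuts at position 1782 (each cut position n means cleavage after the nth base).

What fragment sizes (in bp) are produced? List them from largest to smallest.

2195, 614, 352 bp

Combined cut positions (sorted): 816, 1168, 1782.
Circular molecule, 3 cuts → 3 fragments:
  1168 − 816 = 352 bp
  1782 − 1168 = 614 bp
  wrap: 3161 − 1782 + 816 = 2195 bp
Sorted largest to smallest: 2195, 614, 352 bp.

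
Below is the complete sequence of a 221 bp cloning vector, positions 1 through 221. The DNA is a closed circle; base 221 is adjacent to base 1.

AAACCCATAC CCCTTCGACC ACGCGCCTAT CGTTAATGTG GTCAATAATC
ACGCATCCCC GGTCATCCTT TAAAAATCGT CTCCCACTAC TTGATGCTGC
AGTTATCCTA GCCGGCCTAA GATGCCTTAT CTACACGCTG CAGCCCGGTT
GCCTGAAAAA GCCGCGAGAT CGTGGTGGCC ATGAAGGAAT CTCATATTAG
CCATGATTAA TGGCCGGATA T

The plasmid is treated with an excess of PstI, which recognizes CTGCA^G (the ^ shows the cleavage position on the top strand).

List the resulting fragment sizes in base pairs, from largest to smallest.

PstI sites (CTGCAG) start at positions 97, 138.
PstI cuts after base 5 of each site (before the last base), so after positions 101, 142.
Circular molecule, 2 cuts → 2 fragments:
  102–142 → 41 bp
  143–221 then 1–101 → 79 + 101 = 180 bp
Sorted largest to smallest: 180, 41 bp.

180, 41 bp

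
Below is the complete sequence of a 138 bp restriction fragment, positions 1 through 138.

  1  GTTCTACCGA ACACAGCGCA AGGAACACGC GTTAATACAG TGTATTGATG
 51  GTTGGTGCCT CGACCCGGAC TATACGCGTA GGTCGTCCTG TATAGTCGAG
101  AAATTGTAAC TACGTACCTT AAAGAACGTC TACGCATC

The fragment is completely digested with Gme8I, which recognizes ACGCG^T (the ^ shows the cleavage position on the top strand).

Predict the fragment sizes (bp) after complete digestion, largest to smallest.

60, 47, 31 bp

Gme8I sites (ACGCGT) start at positions 27, 74.
Gme8I cuts after base 5 of each site (before the last base), so after positions 31, 78.
Linear molecule, 2 cuts → 3 fragments:
  1–31 → 31 bp
  32–78 → 47 bp
  79–138 → 60 bp
Sorted largest to smallest: 60, 47, 31 bp.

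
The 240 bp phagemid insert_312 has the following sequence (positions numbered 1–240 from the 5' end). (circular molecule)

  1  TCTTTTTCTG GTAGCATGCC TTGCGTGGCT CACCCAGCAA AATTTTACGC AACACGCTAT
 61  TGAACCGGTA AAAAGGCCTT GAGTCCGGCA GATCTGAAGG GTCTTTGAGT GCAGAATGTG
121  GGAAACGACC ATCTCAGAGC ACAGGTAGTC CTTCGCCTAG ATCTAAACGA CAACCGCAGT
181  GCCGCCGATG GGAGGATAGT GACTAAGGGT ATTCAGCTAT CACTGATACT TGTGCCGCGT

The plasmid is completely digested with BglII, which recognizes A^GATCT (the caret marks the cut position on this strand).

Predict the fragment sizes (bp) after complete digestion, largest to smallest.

171, 69 bp

BglII sites (AGATCT) start at positions 90, 159.
BglII cuts after the first base of each site, so after positions 90, 159.
Circular molecule, 2 cuts → 2 fragments:
  91–159 → 69 bp
  160–240 then 1–90 → 81 + 90 = 171 bp
Sorted largest to smallest: 171, 69 bp.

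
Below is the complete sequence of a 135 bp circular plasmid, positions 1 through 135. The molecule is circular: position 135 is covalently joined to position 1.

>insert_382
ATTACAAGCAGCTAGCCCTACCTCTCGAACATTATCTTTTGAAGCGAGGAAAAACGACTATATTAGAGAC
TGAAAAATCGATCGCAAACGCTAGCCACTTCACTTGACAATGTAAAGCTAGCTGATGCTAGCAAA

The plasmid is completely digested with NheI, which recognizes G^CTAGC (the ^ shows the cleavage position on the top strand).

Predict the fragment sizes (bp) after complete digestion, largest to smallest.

79, 27, 19, 10 bp

NheI sites (GCTAGC) start at positions 11, 90, 117, 127.
NheI cuts after the first base of each site, so after positions 11, 90, 117, 127.
Circular molecule, 4 cuts → 4 fragments:
  12–90 → 79 bp
  91–117 → 27 bp
  118–127 → 10 bp
  128–135 then 1–11 → 8 + 11 = 19 bp
Sorted largest to smallest: 79, 27, 19, 10 bp.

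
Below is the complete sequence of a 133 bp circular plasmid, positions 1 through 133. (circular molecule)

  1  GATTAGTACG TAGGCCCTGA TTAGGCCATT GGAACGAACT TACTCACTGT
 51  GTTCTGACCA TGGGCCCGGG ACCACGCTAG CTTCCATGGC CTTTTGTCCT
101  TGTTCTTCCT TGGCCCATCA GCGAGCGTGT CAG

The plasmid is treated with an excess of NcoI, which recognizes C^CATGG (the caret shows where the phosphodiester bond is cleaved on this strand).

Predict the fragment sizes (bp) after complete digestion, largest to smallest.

107, 26 bp

NcoI sites (CCATGG) start at positions 58, 84.
NcoI cuts after the first base of each site, so after positions 58, 84.
Circular molecule, 2 cuts → 2 fragments:
  59–84 → 26 bp
  85–133 then 1–58 → 49 + 58 = 107 bp
Sorted largest to smallest: 107, 26 bp.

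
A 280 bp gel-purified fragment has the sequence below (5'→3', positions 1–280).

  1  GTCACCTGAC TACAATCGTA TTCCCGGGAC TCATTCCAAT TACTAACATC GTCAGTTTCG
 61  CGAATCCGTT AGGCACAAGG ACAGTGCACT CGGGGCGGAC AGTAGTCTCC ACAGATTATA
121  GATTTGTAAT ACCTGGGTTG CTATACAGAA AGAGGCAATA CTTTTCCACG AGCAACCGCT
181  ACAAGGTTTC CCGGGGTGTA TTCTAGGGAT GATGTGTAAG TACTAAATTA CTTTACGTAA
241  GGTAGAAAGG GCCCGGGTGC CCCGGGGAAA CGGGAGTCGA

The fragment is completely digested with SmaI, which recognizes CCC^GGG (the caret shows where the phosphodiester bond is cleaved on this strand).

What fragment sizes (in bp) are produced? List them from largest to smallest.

167, 62, 25, 17, 9 bp

SmaI sites (CCCGGG) start at positions 23, 190, 252, 261.
SmaI cuts after base 3 of each site, so after positions 25, 192, 254, 263.
Linear molecule, 4 cuts → 5 fragments:
  1–25 → 25 bp
  26–192 → 167 bp
  193–254 → 62 bp
  255–263 → 9 bp
  264–280 → 17 bp
Sorted largest to smallest: 167, 62, 25, 17, 9 bp.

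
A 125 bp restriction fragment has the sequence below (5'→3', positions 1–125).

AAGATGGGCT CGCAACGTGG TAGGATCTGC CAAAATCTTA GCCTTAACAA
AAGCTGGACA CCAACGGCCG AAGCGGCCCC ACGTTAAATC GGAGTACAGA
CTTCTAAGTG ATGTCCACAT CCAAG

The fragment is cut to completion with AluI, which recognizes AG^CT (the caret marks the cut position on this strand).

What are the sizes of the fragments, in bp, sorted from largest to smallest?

72, 53 bp

The AluI site (AGCT) starts at position 52.
AluI cuts after base 2 of each site, so after position 53.
Linear molecule, 1 cut → 2 fragments:
  1–53 → 53 bp
  54–125 → 72 bp
Sorted largest to smallest: 72, 53 bp.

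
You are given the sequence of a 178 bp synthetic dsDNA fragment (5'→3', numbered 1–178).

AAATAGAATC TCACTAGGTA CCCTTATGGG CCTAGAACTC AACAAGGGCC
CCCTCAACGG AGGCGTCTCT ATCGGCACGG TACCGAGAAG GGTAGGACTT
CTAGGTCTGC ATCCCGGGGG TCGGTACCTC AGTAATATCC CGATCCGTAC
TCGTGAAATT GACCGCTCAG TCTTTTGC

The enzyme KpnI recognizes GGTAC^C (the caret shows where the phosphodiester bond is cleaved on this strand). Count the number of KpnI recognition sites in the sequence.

3

GGTACC occurs starting at positions 17, 79, 123.
KpnI cuts at 3 sites.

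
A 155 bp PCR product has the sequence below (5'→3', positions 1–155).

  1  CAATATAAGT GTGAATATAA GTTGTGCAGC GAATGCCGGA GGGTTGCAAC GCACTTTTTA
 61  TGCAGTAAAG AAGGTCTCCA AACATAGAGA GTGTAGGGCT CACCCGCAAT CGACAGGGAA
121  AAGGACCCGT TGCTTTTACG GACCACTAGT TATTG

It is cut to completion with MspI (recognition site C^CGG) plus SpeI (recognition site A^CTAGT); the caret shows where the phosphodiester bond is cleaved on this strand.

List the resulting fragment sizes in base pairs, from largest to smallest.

The MspI site (CCGG) starts at position 36.
MspI cuts after the first base of each site, so after position 36.
The SpeI site (ACTAGT) starts at position 145.
SpeI cuts after the first base of each site, so after position 145.
Combined cut positions: 36, 145.
Linear molecule, 2 cuts → 3 fragments:
  1–36 → 36 bp
  37–145 → 109 bp
  146–155 → 10 bp
Sorted largest to smallest: 109, 36, 10 bp.

109, 36, 10 bp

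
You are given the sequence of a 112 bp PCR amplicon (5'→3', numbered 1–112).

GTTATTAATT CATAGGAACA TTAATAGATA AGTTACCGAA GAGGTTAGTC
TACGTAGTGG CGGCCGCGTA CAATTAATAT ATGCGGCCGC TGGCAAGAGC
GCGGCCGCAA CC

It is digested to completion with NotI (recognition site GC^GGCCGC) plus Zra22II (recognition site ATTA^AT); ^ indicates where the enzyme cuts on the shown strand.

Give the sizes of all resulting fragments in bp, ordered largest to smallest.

NotI sites (GCGGCCGC) start at positions 60, 83, 101.
NotI cuts after base 2 of each site, so after positions 61, 84, 102.
Zra22II sites (ATTAAT) start at positions 4, 20, 73.
Zra22II cuts after base 4 of each site, so after positions 7, 23, 76.
Combined cut positions: 7, 23, 61, 76, 84, 102.
Linear molecule, 6 cuts → 7 fragments:
  1–7 → 7 bp
  8–23 → 16 bp
  24–61 → 38 bp
  62–76 → 15 bp
  77–84 → 8 bp
  85–102 → 18 bp
  103–112 → 10 bp
Sorted largest to smallest: 38, 18, 16, 15, 10, 8, 7 bp.

38, 18, 16, 15, 10, 8, 7 bp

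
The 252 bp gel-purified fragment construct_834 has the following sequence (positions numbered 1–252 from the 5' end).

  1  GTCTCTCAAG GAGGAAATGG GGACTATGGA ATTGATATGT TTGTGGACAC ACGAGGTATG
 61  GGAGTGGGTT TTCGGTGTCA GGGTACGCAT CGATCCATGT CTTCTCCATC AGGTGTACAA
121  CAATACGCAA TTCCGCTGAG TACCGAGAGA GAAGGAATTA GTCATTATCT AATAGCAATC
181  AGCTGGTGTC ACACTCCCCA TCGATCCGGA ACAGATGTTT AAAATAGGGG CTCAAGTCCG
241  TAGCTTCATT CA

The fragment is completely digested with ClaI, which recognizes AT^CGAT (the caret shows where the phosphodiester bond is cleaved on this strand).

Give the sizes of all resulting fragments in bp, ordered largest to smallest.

ClaI sites (ATCGAT) start at positions 89, 200.
ClaI cuts after base 2 of each site, so after positions 90, 201.
Linear molecule, 2 cuts → 3 fragments:
  1–90 → 90 bp
  91–201 → 111 bp
  202–252 → 51 bp
Sorted largest to smallest: 111, 90, 51 bp.

111, 90, 51 bp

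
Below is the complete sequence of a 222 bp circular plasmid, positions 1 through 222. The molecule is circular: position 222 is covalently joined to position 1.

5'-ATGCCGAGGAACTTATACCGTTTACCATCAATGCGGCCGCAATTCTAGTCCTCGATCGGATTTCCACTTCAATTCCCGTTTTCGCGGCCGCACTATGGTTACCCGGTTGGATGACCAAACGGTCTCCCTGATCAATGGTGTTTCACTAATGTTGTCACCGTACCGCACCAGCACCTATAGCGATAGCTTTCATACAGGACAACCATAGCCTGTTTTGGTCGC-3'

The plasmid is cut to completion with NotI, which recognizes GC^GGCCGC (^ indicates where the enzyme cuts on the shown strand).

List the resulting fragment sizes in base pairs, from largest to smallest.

171, 51 bp

NotI sites (GCGGCCGC) start at positions 33, 84.
NotI cuts after base 2 of each site, so after positions 34, 85.
Circular molecule, 2 cuts → 2 fragments:
  35–85 → 51 bp
  86–222 then 1–34 → 137 + 34 = 171 bp
Sorted largest to smallest: 171, 51 bp.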